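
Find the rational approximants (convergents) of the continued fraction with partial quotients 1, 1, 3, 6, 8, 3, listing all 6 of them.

1/1, 2/1, 7/4, 44/25, 359/204, 1121/637

Using the convergent recurrence p_i = a_i*p_{i-1} + p_{i-2}, q_i = a_i*q_{i-1} + q_{i-2} with p_{-2}=0, p_{-1}=1, q_{-2}=1, q_{-1}=0:
  i=0: a_0=1, p_0 = 1*1 + 0 = 1, q_0 = 1*0 + 1 = 1.
  i=1: a_1=1, p_1 = 1*1 + 1 = 2, q_1 = 1*1 + 0 = 1.
  i=2: a_2=3, p_2 = 3*2 + 1 = 7, q_2 = 3*1 + 1 = 4.
  i=3: a_3=6, p_3 = 6*7 + 2 = 44, q_3 = 6*4 + 1 = 25.
  i=4: a_4=8, p_4 = 8*44 + 7 = 359, q_4 = 8*25 + 4 = 204.
  i=5: a_5=3, p_5 = 3*359 + 44 = 1121, q_5 = 3*204 + 25 = 637.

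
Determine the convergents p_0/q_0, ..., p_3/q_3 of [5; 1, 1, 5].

Using the convergent recurrence p_i = a_i*p_{i-1} + p_{i-2}, q_i = a_i*q_{i-1} + q_{i-2} with p_{-2}=0, p_{-1}=1, q_{-2}=1, q_{-1}=0:
  i=0: a_0=5, p_0 = 5*1 + 0 = 5, q_0 = 5*0 + 1 = 1.
  i=1: a_1=1, p_1 = 1*5 + 1 = 6, q_1 = 1*1 + 0 = 1.
  i=2: a_2=1, p_2 = 1*6 + 5 = 11, q_2 = 1*1 + 1 = 2.
  i=3: a_3=5, p_3 = 5*11 + 6 = 61, q_3 = 5*2 + 1 = 11.

5/1, 6/1, 11/2, 61/11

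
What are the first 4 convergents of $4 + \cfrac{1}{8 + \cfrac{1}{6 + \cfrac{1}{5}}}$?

Using the convergent recurrence p_i = a_i*p_{i-1} + p_{i-2}, q_i = a_i*q_{i-1} + q_{i-2} with p_{-2}=0, p_{-1}=1, q_{-2}=1, q_{-1}=0:
  i=0: a_0=4, p_0 = 4*1 + 0 = 4, q_0 = 4*0 + 1 = 1.
  i=1: a_1=8, p_1 = 8*4 + 1 = 33, q_1 = 8*1 + 0 = 8.
  i=2: a_2=6, p_2 = 6*33 + 4 = 202, q_2 = 6*8 + 1 = 49.
  i=3: a_3=5, p_3 = 5*202 + 33 = 1043, q_3 = 5*49 + 8 = 253.

4/1, 33/8, 202/49, 1043/253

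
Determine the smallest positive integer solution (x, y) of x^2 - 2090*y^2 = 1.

(x, y) = (20481, 448)

First expand sqrt(2090) as a continued fraction. With x_i = (sqrt(2090) + m_i)/d_i and (m_0, d_0) = (0, 1): a_0 = floor(sqrt(2090)) = 45, since 45^2 = 2025 <= 2090 < 2116 = 46^2.
Iterate m_{i+1} = d_i*a_i - m_i, d_{i+1} = (2090 - m_{i+1}^2)/d_i, a_{i+1} = floor((a_0 + m_{i+1})/d_{i+1}):
  m_1 = 1*45 - 0 = 45, d_1 = (2090 - 45^2)/1 = 65/1 = 65, a_1 = floor((45 + 45)/65) = 1.
  m_2 = 65*1 - 45 = 20, d_2 = (2090 - 20^2)/65 = 1690/65 = 26, a_2 = floor((45 + 20)/26) = 2.
  m_3 = 26*2 - 20 = 32, d_3 = (2090 - 32^2)/26 = 1066/26 = 41, a_3 = floor((45 + 32)/41) = 1.
  m_4 = 41*1 - 32 = 9, d_4 = (2090 - 9^2)/41 = 2009/41 = 49, a_4 = floor((45 + 9)/49) = 1.
  m_5 = 49*1 - 9 = 40, d_5 = (2090 - 40^2)/49 = 490/49 = 10, a_5 = floor((45 + 40)/10) = 8.
  m_6 = 10*8 - 40 = 40, d_6 = (2090 - 40^2)/10 = 490/10 = 49, a_6 = floor((45 + 40)/49) = 1.
  m_7 = 49*1 - 40 = 9, d_7 = (2090 - 9^2)/49 = 2009/49 = 41, a_7 = floor((45 + 9)/41) = 1.
  m_8 = 41*1 - 9 = 32, d_8 = (2090 - 32^2)/41 = 1066/41 = 26, a_8 = floor((45 + 32)/26) = 2.
  m_9 = 26*2 - 32 = 20, d_9 = (2090 - 20^2)/26 = 1690/26 = 65, a_9 = floor((45 + 20)/65) = 1.
  m_10 = 65*1 - 20 = 45, d_10 = (2090 - 45^2)/65 = 65/65 = 1, a_10 = floor((45 + 45)/1) = 90.
  m_11 = 1*90 - 45 = 45, d_11 = (2090 - 45^2)/1 = 65/1 = 65: (m_11, d_11) = (m_1, d_1) = (45, 65), so from here the quotients repeat a_1, ..., a_10; the period length is 10.
So sqrt(2090) = [45; (1, 2, 1, 1, 8, 1, 1, 2, 1, 90)] with period length k = 10.
k is even, so the fundamental solution of x^2 - 2090y^2 = 1 is (p_{k-1}, q_{k-1}) = (p_9, q_9); compute convergents through index 9.
Convergents (p_i = a_i*p_{i-1} + p_{i-2}, q_i = a_i*q_{i-1} + q_{i-2} with p_{-2}=0, p_{-1}=1, q_{-2}=1, q_{-1}=0):
  i=0: a_0=45, p_0 = 45*1 + 0 = 45, q_0 = 45*0 + 1 = 1.
  i=1: a_1=1, p_1 = 1*45 + 1 = 46, q_1 = 1*1 + 0 = 1.
  i=2: a_2=2, p_2 = 2*46 + 45 = 137, q_2 = 2*1 + 1 = 3.
  i=3: a_3=1, p_3 = 1*137 + 46 = 183, q_3 = 1*3 + 1 = 4.
  i=4: a_4=1, p_4 = 1*183 + 137 = 320, q_4 = 1*4 + 3 = 7.
  i=5: a_5=8, p_5 = 8*320 + 183 = 2743, q_5 = 8*7 + 4 = 60.
  i=6: a_6=1, p_6 = 1*2743 + 320 = 3063, q_6 = 1*60 + 7 = 67.
  i=7: a_7=1, p_7 = 1*3063 + 2743 = 5806, q_7 = 1*67 + 60 = 127.
  i=8: a_8=2, p_8 = 2*5806 + 3063 = 14675, q_8 = 2*127 + 67 = 321.
  i=9: a_9=1, p_9 = 1*14675 + 5806 = 20481, q_9 = 1*321 + 127 = 448.
Check: 20481^2 - 2090*448^2 = 419471361 - 419471360 = 1, so (x, y) = (20481, 448) solves the equation, and by the theorem it is the least positive solution.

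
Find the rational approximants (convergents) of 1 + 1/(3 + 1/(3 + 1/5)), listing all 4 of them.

1/1, 4/3, 13/10, 69/53

Using the convergent recurrence p_i = a_i*p_{i-1} + p_{i-2}, q_i = a_i*q_{i-1} + q_{i-2} with p_{-2}=0, p_{-1}=1, q_{-2}=1, q_{-1}=0:
  i=0: a_0=1, p_0 = 1*1 + 0 = 1, q_0 = 1*0 + 1 = 1.
  i=1: a_1=3, p_1 = 3*1 + 1 = 4, q_1 = 3*1 + 0 = 3.
  i=2: a_2=3, p_2 = 3*4 + 1 = 13, q_2 = 3*3 + 1 = 10.
  i=3: a_3=5, p_3 = 5*13 + 4 = 69, q_3 = 5*10 + 3 = 53.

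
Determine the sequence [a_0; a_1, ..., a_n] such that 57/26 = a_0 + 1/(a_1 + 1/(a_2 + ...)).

Run the Euclidean algorithm on 57 and 26; the successive quotients are the partial quotients a_0, a_1, ... (each step inverts the fractional part left over by the previous one):
  57 = 2*26 + 5, so a_0 = 2.
  26 = 5*5 + 1, so a_1 = 5.
  5 = 5*1 + 0, so a_2 = 5.
The remainder reaches 0 after 3 divisions, so the expansion has 3 partial quotients, read off in order.

[2; 5, 5]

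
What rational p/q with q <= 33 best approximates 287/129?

Expand x = 287/129 as a continued fraction with the Euclidean algorithm:
  287 = 2*129 + 29, so a_0 = 2.
  129 = 4*29 + 13, so a_1 = 4.
  29 = 2*13 + 3, so a_2 = 2.
  13 = 4*3 + 1, so a_3 = 4.
  3 = 3*1 + 0, so a_4 = 3.
so x = [2; 4, 2, 4, 3].
Convergents (p_i = a_i*p_{i-1} + p_{i-2}, q_i = a_i*q_{i-1} + q_{i-2} with p_{-2}=0, p_{-1}=1, q_{-2}=1, q_{-1}=0), until the denominator exceeds 33:
  i=0: a_0=2, p_0 = 2*1 + 0 = 2, q_0 = 2*0 + 1 = 1.
  i=1: a_1=4, p_1 = 4*2 + 1 = 9, q_1 = 4*1 + 0 = 4.
  i=2: a_2=2, p_2 = 2*9 + 2 = 20, q_2 = 2*4 + 1 = 9.
  i=3: a_3=4, p_3 = 4*20 + 9 = 89, q_3 = 4*9 + 4 = 40.
q_3 = 40 > 33, so the last convergent with denominator <= 33 is p_2/q_2 = 20/9.
The closest fraction with denominator <= 33 is either p_2/q_2 or the intermediate fraction (k*p_2 + p_1)/(k*q_2 + q_1) with the largest k >= 1 whose denominator stays <= 33; these approach x as k grows, and every other convergent or intermediate fraction in range is farther away.
Largest k: floor((33 - q_1)/q_2) = floor((33 - 4)/9) = 3.
That gives (3*20 + 9)/(3*9 + 4) = 69/31.
Compare the errors: |x - 20/9| = |287*9 - 20*129|/(129*9) = 3/1161, and |x - 69/31| = |287*31 - 69*129|/(129*31) = 4/3999.
Cross-multiplying, 4*1161 = 4644 < 11997 = 3*3999, so 4/3999 is smaller: the intermediate fraction 69/31 is closer to x than 20/9.

69/31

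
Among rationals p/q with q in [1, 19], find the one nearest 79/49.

29/18

Expand x = 79/49 as a continued fraction with the Euclidean algorithm:
  79 = 1*49 + 30, so a_0 = 1.
  49 = 1*30 + 19, so a_1 = 1.
  30 = 1*19 + 11, so a_2 = 1.
  19 = 1*11 + 8, so a_3 = 1.
  11 = 1*8 + 3, so a_4 = 1.
  8 = 2*3 + 2, so a_5 = 2.
  3 = 1*2 + 1, so a_6 = 1.
  2 = 2*1 + 0, so a_7 = 2.
so x = [1; 1, 1, 1, 1, 2, 1, 2].
Convergents (p_i = a_i*p_{i-1} + p_{i-2}, q_i = a_i*q_{i-1} + q_{i-2} with p_{-2}=0, p_{-1}=1, q_{-2}=1, q_{-1}=0), until the denominator exceeds 19:
  i=0: a_0=1, p_0 = 1*1 + 0 = 1, q_0 = 1*0 + 1 = 1.
  i=1: a_1=1, p_1 = 1*1 + 1 = 2, q_1 = 1*1 + 0 = 1.
  i=2: a_2=1, p_2 = 1*2 + 1 = 3, q_2 = 1*1 + 1 = 2.
  i=3: a_3=1, p_3 = 1*3 + 2 = 5, q_3 = 1*2 + 1 = 3.
  i=4: a_4=1, p_4 = 1*5 + 3 = 8, q_4 = 1*3 + 2 = 5.
  i=5: a_5=2, p_5 = 2*8 + 5 = 21, q_5 = 2*5 + 3 = 13.
  i=6: a_6=1, p_6 = 1*21 + 8 = 29, q_6 = 1*13 + 5 = 18.
  i=7: a_7=2, p_7 = 2*29 + 21 = 79, q_7 = 2*18 + 13 = 49.
q_7 = 49 > 19, so the last convergent with denominator <= 19 is p_6/q_6 = 29/18.
The closest fraction with denominator <= 19 is either p_6/q_6 or the intermediate fraction (k*p_6 + p_5)/(k*q_6 + q_5) with the largest k >= 1 whose denominator stays <= 19; these approach x as k grows, and every other convergent or intermediate fraction in range is farther away.
Largest k: floor((19 - q_5)/q_6) = floor((19 - 13)/18) = 0.
Since k = 0, no intermediate fraction beyond p_6/q_6 has denominator <= 19, so the convergent 29/18 is the closest (its error is |79*18 - 29*49|/(49*18) = 1/882).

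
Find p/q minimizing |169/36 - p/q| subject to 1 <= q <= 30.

108/23

Expand x = 169/36 as a continued fraction with the Euclidean algorithm:
  169 = 4*36 + 25, so a_0 = 4.
  36 = 1*25 + 11, so a_1 = 1.
  25 = 2*11 + 3, so a_2 = 2.
  11 = 3*3 + 2, so a_3 = 3.
  3 = 1*2 + 1, so a_4 = 1.
  2 = 2*1 + 0, so a_5 = 2.
so x = [4; 1, 2, 3, 1, 2].
Convergents (p_i = a_i*p_{i-1} + p_{i-2}, q_i = a_i*q_{i-1} + q_{i-2} with p_{-2}=0, p_{-1}=1, q_{-2}=1, q_{-1}=0), until the denominator exceeds 30:
  i=0: a_0=4, p_0 = 4*1 + 0 = 4, q_0 = 4*0 + 1 = 1.
  i=1: a_1=1, p_1 = 1*4 + 1 = 5, q_1 = 1*1 + 0 = 1.
  i=2: a_2=2, p_2 = 2*5 + 4 = 14, q_2 = 2*1 + 1 = 3.
  i=3: a_3=3, p_3 = 3*14 + 5 = 47, q_3 = 3*3 + 1 = 10.
  i=4: a_4=1, p_4 = 1*47 + 14 = 61, q_4 = 1*10 + 3 = 13.
  i=5: a_5=2, p_5 = 2*61 + 47 = 169, q_5 = 2*13 + 10 = 36.
q_5 = 36 > 30, so the last convergent with denominator <= 30 is p_4/q_4 = 61/13.
The closest fraction with denominator <= 30 is either p_4/q_4 or the intermediate fraction (k*p_4 + p_3)/(k*q_4 + q_3) with the largest k >= 1 whose denominator stays <= 30; these approach x as k grows, and every other convergent or intermediate fraction in range is farther away.
Largest k: floor((30 - q_3)/q_4) = floor((30 - 10)/13) = 1.
That gives (1*61 + 47)/(1*13 + 10) = 108/23.
Compare the errors: |x - 61/13| = |169*13 - 61*36|/(36*13) = 1/468, and |x - 108/23| = |169*23 - 108*36|/(36*23) = 1/828.
Cross-multiplying, 1*468 = 468 < 828 = 1*828, so 1/828 is smaller: the intermediate fraction 108/23 is closer to x than 61/13.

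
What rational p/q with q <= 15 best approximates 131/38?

31/9

Expand x = 131/38 as a continued fraction with the Euclidean algorithm:
  131 = 3*38 + 17, so a_0 = 3.
  38 = 2*17 + 4, so a_1 = 2.
  17 = 4*4 + 1, so a_2 = 4.
  4 = 4*1 + 0, so a_3 = 4.
so x = [3; 2, 4, 4].
Convergents (p_i = a_i*p_{i-1} + p_{i-2}, q_i = a_i*q_{i-1} + q_{i-2} with p_{-2}=0, p_{-1}=1, q_{-2}=1, q_{-1}=0), until the denominator exceeds 15:
  i=0: a_0=3, p_0 = 3*1 + 0 = 3, q_0 = 3*0 + 1 = 1.
  i=1: a_1=2, p_1 = 2*3 + 1 = 7, q_1 = 2*1 + 0 = 2.
  i=2: a_2=4, p_2 = 4*7 + 3 = 31, q_2 = 4*2 + 1 = 9.
  i=3: a_3=4, p_3 = 4*31 + 7 = 131, q_3 = 4*9 + 2 = 38.
q_3 = 38 > 15, so the last convergent with denominator <= 15 is p_2/q_2 = 31/9.
The closest fraction with denominator <= 15 is either p_2/q_2 or the intermediate fraction (k*p_2 + p_1)/(k*q_2 + q_1) with the largest k >= 1 whose denominator stays <= 15; these approach x as k grows, and every other convergent or intermediate fraction in range is farther away.
Largest k: floor((15 - q_1)/q_2) = floor((15 - 2)/9) = 1.
That gives (1*31 + 7)/(1*9 + 2) = 38/11.
Compare the errors: |x - 31/9| = |131*9 - 31*38|/(38*9) = 1/342, and |x - 38/11| = |131*11 - 38*38|/(38*11) = 3/418.
Cross-multiplying, 1*418 = 418 < 1026 = 3*342, so 1/342 is smaller: the convergent 31/9 is closer to x than 38/11.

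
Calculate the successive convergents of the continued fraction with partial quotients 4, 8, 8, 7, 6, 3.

4/1, 33/8, 268/65, 1909/463, 11722/2843, 37075/8992

Using the convergent recurrence p_i = a_i*p_{i-1} + p_{i-2}, q_i = a_i*q_{i-1} + q_{i-2} with p_{-2}=0, p_{-1}=1, q_{-2}=1, q_{-1}=0:
  i=0: a_0=4, p_0 = 4*1 + 0 = 4, q_0 = 4*0 + 1 = 1.
  i=1: a_1=8, p_1 = 8*4 + 1 = 33, q_1 = 8*1 + 0 = 8.
  i=2: a_2=8, p_2 = 8*33 + 4 = 268, q_2 = 8*8 + 1 = 65.
  i=3: a_3=7, p_3 = 7*268 + 33 = 1909, q_3 = 7*65 + 8 = 463.
  i=4: a_4=6, p_4 = 6*1909 + 268 = 11722, q_4 = 6*463 + 65 = 2843.
  i=5: a_5=3, p_5 = 3*11722 + 1909 = 37075, q_5 = 3*2843 + 463 = 8992.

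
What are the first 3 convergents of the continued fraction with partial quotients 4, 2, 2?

4/1, 9/2, 22/5

Using the convergent recurrence p_i = a_i*p_{i-1} + p_{i-2}, q_i = a_i*q_{i-1} + q_{i-2} with p_{-2}=0, p_{-1}=1, q_{-2}=1, q_{-1}=0:
  i=0: a_0=4, p_0 = 4*1 + 0 = 4, q_0 = 4*0 + 1 = 1.
  i=1: a_1=2, p_1 = 2*4 + 1 = 9, q_1 = 2*1 + 0 = 2.
  i=2: a_2=2, p_2 = 2*9 + 4 = 22, q_2 = 2*2 + 1 = 5.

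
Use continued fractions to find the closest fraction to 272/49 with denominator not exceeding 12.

Expand x = 272/49 as a continued fraction with the Euclidean algorithm:
  272 = 5*49 + 27, so a_0 = 5.
  49 = 1*27 + 22, so a_1 = 1.
  27 = 1*22 + 5, so a_2 = 1.
  22 = 4*5 + 2, so a_3 = 4.
  5 = 2*2 + 1, so a_4 = 2.
  2 = 2*1 + 0, so a_5 = 2.
so x = [5; 1, 1, 4, 2, 2].
Convergents (p_i = a_i*p_{i-1} + p_{i-2}, q_i = a_i*q_{i-1} + q_{i-2} with p_{-2}=0, p_{-1}=1, q_{-2}=1, q_{-1}=0), until the denominator exceeds 12:
  i=0: a_0=5, p_0 = 5*1 + 0 = 5, q_0 = 5*0 + 1 = 1.
  i=1: a_1=1, p_1 = 1*5 + 1 = 6, q_1 = 1*1 + 0 = 1.
  i=2: a_2=1, p_2 = 1*6 + 5 = 11, q_2 = 1*1 + 1 = 2.
  i=3: a_3=4, p_3 = 4*11 + 6 = 50, q_3 = 4*2 + 1 = 9.
  i=4: a_4=2, p_4 = 2*50 + 11 = 111, q_4 = 2*9 + 2 = 20.
q_4 = 20 > 12, so the last convergent with denominator <= 12 is p_3/q_3 = 50/9.
The closest fraction with denominator <= 12 is either p_3/q_3 or the intermediate fraction (k*p_3 + p_2)/(k*q_3 + q_2) with the largest k >= 1 whose denominator stays <= 12; these approach x as k grows, and every other convergent or intermediate fraction in range is farther away.
Largest k: floor((12 - q_2)/q_3) = floor((12 - 2)/9) = 1.
That gives (1*50 + 11)/(1*9 + 2) = 61/11.
Compare the errors: |x - 50/9| = |272*9 - 50*49|/(49*9) = 2/441, and |x - 61/11| = |272*11 - 61*49|/(49*11) = 3/539.
Cross-multiplying, 2*539 = 1078 < 1323 = 3*441, so 2/441 is smaller: the convergent 50/9 is closer to x than 61/11.

50/9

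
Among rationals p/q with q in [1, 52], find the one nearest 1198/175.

89/13

Expand x = 1198/175 as a continued fraction with the Euclidean algorithm:
  1198 = 6*175 + 148, so a_0 = 6.
  175 = 1*148 + 27, so a_1 = 1.
  148 = 5*27 + 13, so a_2 = 5.
  27 = 2*13 + 1, so a_3 = 2.
  13 = 13*1 + 0, so a_4 = 13.
so x = [6; 1, 5, 2, 13].
Convergents (p_i = a_i*p_{i-1} + p_{i-2}, q_i = a_i*q_{i-1} + q_{i-2} with p_{-2}=0, p_{-1}=1, q_{-2}=1, q_{-1}=0), until the denominator exceeds 52:
  i=0: a_0=6, p_0 = 6*1 + 0 = 6, q_0 = 6*0 + 1 = 1.
  i=1: a_1=1, p_1 = 1*6 + 1 = 7, q_1 = 1*1 + 0 = 1.
  i=2: a_2=5, p_2 = 5*7 + 6 = 41, q_2 = 5*1 + 1 = 6.
  i=3: a_3=2, p_3 = 2*41 + 7 = 89, q_3 = 2*6 + 1 = 13.
  i=4: a_4=13, p_4 = 13*89 + 41 = 1198, q_4 = 13*13 + 6 = 175.
q_4 = 175 > 52, so the last convergent with denominator <= 52 is p_3/q_3 = 89/13.
The closest fraction with denominator <= 52 is either p_3/q_3 or the intermediate fraction (k*p_3 + p_2)/(k*q_3 + q_2) with the largest k >= 1 whose denominator stays <= 52; these approach x as k grows, and every other convergent or intermediate fraction in range is farther away.
Largest k: floor((52 - q_2)/q_3) = floor((52 - 6)/13) = 3.
That gives (3*89 + 41)/(3*13 + 6) = 308/45.
Compare the errors: |x - 89/13| = |1198*13 - 89*175|/(175*13) = 1/2275, and |x - 308/45| = |1198*45 - 308*175|/(175*45) = 10/7875.
Cross-multiplying, 1*7875 = 7875 < 22750 = 10*2275, so 1/2275 is smaller: the convergent 89/13 is closer to x than 308/45.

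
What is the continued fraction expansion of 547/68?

Run the Euclidean algorithm on 547 and 68; the successive quotients are the partial quotients a_0, a_1, ... (each step inverts the fractional part left over by the previous one):
  547 = 8*68 + 3, so a_0 = 8.
  68 = 22*3 + 2, so a_1 = 22.
  3 = 1*2 + 1, so a_2 = 1.
  2 = 2*1 + 0, so a_3 = 2.
The remainder reaches 0 after 4 divisions, so the expansion has 4 partial quotients, read off in order.

[8; 22, 1, 2]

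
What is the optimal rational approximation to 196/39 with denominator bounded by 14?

Expand x = 196/39 as a continued fraction with the Euclidean algorithm:
  196 = 5*39 + 1, so a_0 = 5.
  39 = 39*1 + 0, so a_1 = 39.
so x = [5; 39].
Convergents (p_i = a_i*p_{i-1} + p_{i-2}, q_i = a_i*q_{i-1} + q_{i-2} with p_{-2}=0, p_{-1}=1, q_{-2}=1, q_{-1}=0), until the denominator exceeds 14:
  i=0: a_0=5, p_0 = 5*1 + 0 = 5, q_0 = 5*0 + 1 = 1.
  i=1: a_1=39, p_1 = 39*5 + 1 = 196, q_1 = 39*1 + 0 = 39.
q_1 = 39 > 14, so the last convergent with denominator <= 14 is p_0/q_0 = 5/1.
The closest fraction with denominator <= 14 is either p_0/q_0 or the intermediate fraction (k*p_0 + p_{-1})/(k*q_0 + q_{-1}) with the largest k >= 1 whose denominator stays <= 14; these approach x as k grows, and every other convergent or intermediate fraction in range is farther away.
Largest k: floor((14 - q_{-1})/q_0) = floor((14 - 0)/1) = 14 (using the seeds p_{-1} = 1, q_{-1} = 0).
That gives (14*5 + 1)/(14*1 + 0) = 71/14.
Compare the errors: |x - 5/1| = |196*1 - 5*39|/(39*1) = 1/39, and |x - 71/14| = |196*14 - 71*39|/(39*14) = 25/546.
Cross-multiplying, 1*546 = 546 < 975 = 25*39, so 1/39 is smaller: the convergent 5/1 is closer to x than 71/14.

5/1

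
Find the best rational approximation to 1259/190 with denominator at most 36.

53/8

Expand x = 1259/190 as a continued fraction with the Euclidean algorithm:
  1259 = 6*190 + 119, so a_0 = 6.
  190 = 1*119 + 71, so a_1 = 1.
  119 = 1*71 + 48, so a_2 = 1.
  71 = 1*48 + 23, so a_3 = 1.
  48 = 2*23 + 2, so a_4 = 2.
  23 = 11*2 + 1, so a_5 = 11.
  2 = 2*1 + 0, so a_6 = 2.
so x = [6; 1, 1, 1, 2, 11, 2].
Convergents (p_i = a_i*p_{i-1} + p_{i-2}, q_i = a_i*q_{i-1} + q_{i-2} with p_{-2}=0, p_{-1}=1, q_{-2}=1, q_{-1}=0), until the denominator exceeds 36:
  i=0: a_0=6, p_0 = 6*1 + 0 = 6, q_0 = 6*0 + 1 = 1.
  i=1: a_1=1, p_1 = 1*6 + 1 = 7, q_1 = 1*1 + 0 = 1.
  i=2: a_2=1, p_2 = 1*7 + 6 = 13, q_2 = 1*1 + 1 = 2.
  i=3: a_3=1, p_3 = 1*13 + 7 = 20, q_3 = 1*2 + 1 = 3.
  i=4: a_4=2, p_4 = 2*20 + 13 = 53, q_4 = 2*3 + 2 = 8.
  i=5: a_5=11, p_5 = 11*53 + 20 = 603, q_5 = 11*8 + 3 = 91.
q_5 = 91 > 36, so the last convergent with denominator <= 36 is p_4/q_4 = 53/8.
The closest fraction with denominator <= 36 is either p_4/q_4 or the intermediate fraction (k*p_4 + p_3)/(k*q_4 + q_3) with the largest k >= 1 whose denominator stays <= 36; these approach x as k grows, and every other convergent or intermediate fraction in range is farther away.
Largest k: floor((36 - q_3)/q_4) = floor((36 - 3)/8) = 4.
That gives (4*53 + 20)/(4*8 + 3) = 232/35.
Compare the errors: |x - 53/8| = |1259*8 - 53*190|/(190*8) = 2/1520, and |x - 232/35| = |1259*35 - 232*190|/(190*35) = 15/6650.
Cross-multiplying, 2*6650 = 13300 < 22800 = 15*1520, so 2/1520 is smaller: the convergent 53/8 is closer to x than 232/35.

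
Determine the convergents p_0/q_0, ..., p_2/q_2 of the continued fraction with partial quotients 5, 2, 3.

Using the convergent recurrence p_i = a_i*p_{i-1} + p_{i-2}, q_i = a_i*q_{i-1} + q_{i-2} with p_{-2}=0, p_{-1}=1, q_{-2}=1, q_{-1}=0:
  i=0: a_0=5, p_0 = 5*1 + 0 = 5, q_0 = 5*0 + 1 = 1.
  i=1: a_1=2, p_1 = 2*5 + 1 = 11, q_1 = 2*1 + 0 = 2.
  i=2: a_2=3, p_2 = 3*11 + 5 = 38, q_2 = 3*2 + 1 = 7.

5/1, 11/2, 38/7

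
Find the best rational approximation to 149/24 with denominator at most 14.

87/14

Expand x = 149/24 as a continued fraction with the Euclidean algorithm:
  149 = 6*24 + 5, so a_0 = 6.
  24 = 4*5 + 4, so a_1 = 4.
  5 = 1*4 + 1, so a_2 = 1.
  4 = 4*1 + 0, so a_3 = 4.
so x = [6; 4, 1, 4].
Convergents (p_i = a_i*p_{i-1} + p_{i-2}, q_i = a_i*q_{i-1} + q_{i-2} with p_{-2}=0, p_{-1}=1, q_{-2}=1, q_{-1}=0), until the denominator exceeds 14:
  i=0: a_0=6, p_0 = 6*1 + 0 = 6, q_0 = 6*0 + 1 = 1.
  i=1: a_1=4, p_1 = 4*6 + 1 = 25, q_1 = 4*1 + 0 = 4.
  i=2: a_2=1, p_2 = 1*25 + 6 = 31, q_2 = 1*4 + 1 = 5.
  i=3: a_3=4, p_3 = 4*31 + 25 = 149, q_3 = 4*5 + 4 = 24.
q_3 = 24 > 14, so the last convergent with denominator <= 14 is p_2/q_2 = 31/5.
The closest fraction with denominator <= 14 is either p_2/q_2 or the intermediate fraction (k*p_2 + p_1)/(k*q_2 + q_1) with the largest k >= 1 whose denominator stays <= 14; these approach x as k grows, and every other convergent or intermediate fraction in range is farther away.
Largest k: floor((14 - q_1)/q_2) = floor((14 - 4)/5) = 2.
That gives (2*31 + 25)/(2*5 + 4) = 87/14.
Compare the errors: |x - 31/5| = |149*5 - 31*24|/(24*5) = 1/120, and |x - 87/14| = |149*14 - 87*24|/(24*14) = 2/336.
Cross-multiplying, 2*120 = 240 < 336 = 1*336, so 2/336 is smaller: the intermediate fraction 87/14 is closer to x than 31/5.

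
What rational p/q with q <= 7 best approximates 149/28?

Expand x = 149/28 as a continued fraction with the Euclidean algorithm:
  149 = 5*28 + 9, so a_0 = 5.
  28 = 3*9 + 1, so a_1 = 3.
  9 = 9*1 + 0, so a_2 = 9.
so x = [5; 3, 9].
Convergents (p_i = a_i*p_{i-1} + p_{i-2}, q_i = a_i*q_{i-1} + q_{i-2} with p_{-2}=0, p_{-1}=1, q_{-2}=1, q_{-1}=0), until the denominator exceeds 7:
  i=0: a_0=5, p_0 = 5*1 + 0 = 5, q_0 = 5*0 + 1 = 1.
  i=1: a_1=3, p_1 = 3*5 + 1 = 16, q_1 = 3*1 + 0 = 3.
  i=2: a_2=9, p_2 = 9*16 + 5 = 149, q_2 = 9*3 + 1 = 28.
q_2 = 28 > 7, so the last convergent with denominator <= 7 is p_1/q_1 = 16/3.
The closest fraction with denominator <= 7 is either p_1/q_1 or the intermediate fraction (k*p_1 + p_0)/(k*q_1 + q_0) with the largest k >= 1 whose denominator stays <= 7; these approach x as k grows, and every other convergent or intermediate fraction in range is farther away.
Largest k: floor((7 - q_0)/q_1) = floor((7 - 1)/3) = 2.
That gives (2*16 + 5)/(2*3 + 1) = 37/7.
Compare the errors: |x - 16/3| = |149*3 - 16*28|/(28*3) = 1/84, and |x - 37/7| = |149*7 - 37*28|/(28*7) = 7/196.
Cross-multiplying, 1*196 = 196 < 588 = 7*84, so 1/84 is smaller: the convergent 16/3 is closer to x than 37/7.

16/3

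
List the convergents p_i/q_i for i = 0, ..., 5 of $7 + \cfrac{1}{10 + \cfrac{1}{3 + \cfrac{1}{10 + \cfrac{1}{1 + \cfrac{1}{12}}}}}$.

7/1, 71/10, 220/31, 2271/320, 2491/351, 32163/4532

Using the convergent recurrence p_i = a_i*p_{i-1} + p_{i-2}, q_i = a_i*q_{i-1} + q_{i-2} with p_{-2}=0, p_{-1}=1, q_{-2}=1, q_{-1}=0:
  i=0: a_0=7, p_0 = 7*1 + 0 = 7, q_0 = 7*0 + 1 = 1.
  i=1: a_1=10, p_1 = 10*7 + 1 = 71, q_1 = 10*1 + 0 = 10.
  i=2: a_2=3, p_2 = 3*71 + 7 = 220, q_2 = 3*10 + 1 = 31.
  i=3: a_3=10, p_3 = 10*220 + 71 = 2271, q_3 = 10*31 + 10 = 320.
  i=4: a_4=1, p_4 = 1*2271 + 220 = 2491, q_4 = 1*320 + 31 = 351.
  i=5: a_5=12, p_5 = 12*2491 + 2271 = 32163, q_5 = 12*351 + 320 = 4532.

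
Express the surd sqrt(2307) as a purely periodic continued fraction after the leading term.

[48; (32, 96)]

Write x_i = (sqrt(2307) + m_i)/d_i with (m_0, d_0) = (0, 1). a_0 = floor(sqrt(2307)) = 48, since 48^2 = 2304 <= 2307 < 2401 = 49^2.
Iterate m_{i+1} = d_i*a_i - m_i, d_{i+1} = (2307 - m_{i+1}^2)/d_i, a_{i+1} = floor((a_0 + m_{i+1})/d_{i+1}):
  m_1 = 1*48 - 0 = 48, d_1 = (2307 - 48^2)/1 = 3/1 = 3, a_1 = floor((48 + 48)/3) = 32.
  m_2 = 3*32 - 48 = 48, d_2 = (2307 - 48^2)/3 = 3/3 = 1, a_2 = floor((48 + 48)/1) = 96.
  m_3 = 1*96 - 48 = 48, d_3 = (2307 - 48^2)/1 = 3/1 = 3: (m_3, d_3) = (m_1, d_1) = (48, 3), so from here the quotients repeat a_1, a_2; the period length is 2.
Hence the expansion of sqrt(2307) is a_0 = 48 followed by the repeating block 32, 96 (period 2).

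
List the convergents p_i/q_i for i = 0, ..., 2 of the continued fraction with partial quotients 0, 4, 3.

0/1, 1/4, 3/13

Using the convergent recurrence p_i = a_i*p_{i-1} + p_{i-2}, q_i = a_i*q_{i-1} + q_{i-2} with p_{-2}=0, p_{-1}=1, q_{-2}=1, q_{-1}=0:
  i=0: a_0=0, p_0 = 0*1 + 0 = 0, q_0 = 0*0 + 1 = 1.
  i=1: a_1=4, p_1 = 4*0 + 1 = 1, q_1 = 4*1 + 0 = 4.
  i=2: a_2=3, p_2 = 3*1 + 0 = 3, q_2 = 3*4 + 1 = 13.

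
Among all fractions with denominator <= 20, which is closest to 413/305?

Expand x = 413/305 as a continued fraction with the Euclidean algorithm:
  413 = 1*305 + 108, so a_0 = 1.
  305 = 2*108 + 89, so a_1 = 2.
  108 = 1*89 + 19, so a_2 = 1.
  89 = 4*19 + 13, so a_3 = 4.
  19 = 1*13 + 6, so a_4 = 1.
  13 = 2*6 + 1, so a_5 = 2.
  6 = 6*1 + 0, so a_6 = 6.
so x = [1; 2, 1, 4, 1, 2, 6].
Convergents (p_i = a_i*p_{i-1} + p_{i-2}, q_i = a_i*q_{i-1} + q_{i-2} with p_{-2}=0, p_{-1}=1, q_{-2}=1, q_{-1}=0), until the denominator exceeds 20:
  i=0: a_0=1, p_0 = 1*1 + 0 = 1, q_0 = 1*0 + 1 = 1.
  i=1: a_1=2, p_1 = 2*1 + 1 = 3, q_1 = 2*1 + 0 = 2.
  i=2: a_2=1, p_2 = 1*3 + 1 = 4, q_2 = 1*2 + 1 = 3.
  i=3: a_3=4, p_3 = 4*4 + 3 = 19, q_3 = 4*3 + 2 = 14.
  i=4: a_4=1, p_4 = 1*19 + 4 = 23, q_4 = 1*14 + 3 = 17.
  i=5: a_5=2, p_5 = 2*23 + 19 = 65, q_5 = 2*17 + 14 = 48.
q_5 = 48 > 20, so the last convergent with denominator <= 20 is p_4/q_4 = 23/17.
The closest fraction with denominator <= 20 is either p_4/q_4 or the intermediate fraction (k*p_4 + p_3)/(k*q_4 + q_3) with the largest k >= 1 whose denominator stays <= 20; these approach x as k grows, and every other convergent or intermediate fraction in range is farther away.
Largest k: floor((20 - q_3)/q_4) = floor((20 - 14)/17) = 0.
Since k = 0, no intermediate fraction beyond p_4/q_4 has denominator <= 20, so the convergent 23/17 is the closest (its error is |413*17 - 23*305|/(305*17) = 6/5185).

23/17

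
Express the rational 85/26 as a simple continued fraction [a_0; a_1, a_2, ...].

[3; 3, 1, 2, 2]

Run the Euclidean algorithm on 85 and 26; the successive quotients are the partial quotients a_0, a_1, ... (each step inverts the fractional part left over by the previous one):
  85 = 3*26 + 7, so a_0 = 3.
  26 = 3*7 + 5, so a_1 = 3.
  7 = 1*5 + 2, so a_2 = 1.
  5 = 2*2 + 1, so a_3 = 2.
  2 = 2*1 + 0, so a_4 = 2.
The remainder reaches 0 after 5 divisions, so the expansion has 5 partial quotients, read off in order.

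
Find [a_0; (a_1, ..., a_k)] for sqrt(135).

Write x_i = (sqrt(135) + m_i)/d_i with (m_0, d_0) = (0, 1). a_0 = floor(sqrt(135)) = 11, since 11^2 = 121 <= 135 < 144 = 12^2.
Iterate m_{i+1} = d_i*a_i - m_i, d_{i+1} = (135 - m_{i+1}^2)/d_i, a_{i+1} = floor((a_0 + m_{i+1})/d_{i+1}):
  m_1 = 1*11 - 0 = 11, d_1 = (135 - 11^2)/1 = 14/1 = 14, a_1 = floor((11 + 11)/14) = 1.
  m_2 = 14*1 - 11 = 3, d_2 = (135 - 3^2)/14 = 126/14 = 9, a_2 = floor((11 + 3)/9) = 1.
  m_3 = 9*1 - 3 = 6, d_3 = (135 - 6^2)/9 = 99/9 = 11, a_3 = floor((11 + 6)/11) = 1.
  m_4 = 11*1 - 6 = 5, d_4 = (135 - 5^2)/11 = 110/11 = 10, a_4 = floor((11 + 5)/10) = 1.
  m_5 = 10*1 - 5 = 5, d_5 = (135 - 5^2)/10 = 110/10 = 11, a_5 = floor((11 + 5)/11) = 1.
  m_6 = 11*1 - 5 = 6, d_6 = (135 - 6^2)/11 = 99/11 = 9, a_6 = floor((11 + 6)/9) = 1.
  m_7 = 9*1 - 6 = 3, d_7 = (135 - 3^2)/9 = 126/9 = 14, a_7 = floor((11 + 3)/14) = 1.
  m_8 = 14*1 - 3 = 11, d_8 = (135 - 11^2)/14 = 14/14 = 1, a_8 = floor((11 + 11)/1) = 22.
  m_9 = 1*22 - 11 = 11, d_9 = (135 - 11^2)/1 = 14/1 = 14: (m_9, d_9) = (m_1, d_1) = (11, 14), so from here the quotients repeat a_1, ..., a_8; the period length is 8.
Hence the expansion of sqrt(135) is a_0 = 11 followed by the repeating block 1, 1, 1, 1, 1, 1, 1, 22 (period 8).

[11; (1, 1, 1, 1, 1, 1, 1, 22)]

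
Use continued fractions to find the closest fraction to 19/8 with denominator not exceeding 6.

12/5

Expand x = 19/8 as a continued fraction with the Euclidean algorithm:
  19 = 2*8 + 3, so a_0 = 2.
  8 = 2*3 + 2, so a_1 = 2.
  3 = 1*2 + 1, so a_2 = 1.
  2 = 2*1 + 0, so a_3 = 2.
so x = [2; 2, 1, 2].
Convergents (p_i = a_i*p_{i-1} + p_{i-2}, q_i = a_i*q_{i-1} + q_{i-2} with p_{-2}=0, p_{-1}=1, q_{-2}=1, q_{-1}=0), until the denominator exceeds 6:
  i=0: a_0=2, p_0 = 2*1 + 0 = 2, q_0 = 2*0 + 1 = 1.
  i=1: a_1=2, p_1 = 2*2 + 1 = 5, q_1 = 2*1 + 0 = 2.
  i=2: a_2=1, p_2 = 1*5 + 2 = 7, q_2 = 1*2 + 1 = 3.
  i=3: a_3=2, p_3 = 2*7 + 5 = 19, q_3 = 2*3 + 2 = 8.
q_3 = 8 > 6, so the last convergent with denominator <= 6 is p_2/q_2 = 7/3.
The closest fraction with denominator <= 6 is either p_2/q_2 or the intermediate fraction (k*p_2 + p_1)/(k*q_2 + q_1) with the largest k >= 1 whose denominator stays <= 6; these approach x as k grows, and every other convergent or intermediate fraction in range is farther away.
Largest k: floor((6 - q_1)/q_2) = floor((6 - 2)/3) = 1.
That gives (1*7 + 5)/(1*3 + 2) = 12/5.
Compare the errors: |x - 7/3| = |19*3 - 7*8|/(8*3) = 1/24, and |x - 12/5| = |19*5 - 12*8|/(8*5) = 1/40.
Cross-multiplying, 1*24 = 24 < 40 = 1*40, so 1/40 is smaller: the intermediate fraction 12/5 is closer to x than 7/3.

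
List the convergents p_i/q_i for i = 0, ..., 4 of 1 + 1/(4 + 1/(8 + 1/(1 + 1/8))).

1/1, 5/4, 41/33, 46/37, 409/329

Using the convergent recurrence p_i = a_i*p_{i-1} + p_{i-2}, q_i = a_i*q_{i-1} + q_{i-2} with p_{-2}=0, p_{-1}=1, q_{-2}=1, q_{-1}=0:
  i=0: a_0=1, p_0 = 1*1 + 0 = 1, q_0 = 1*0 + 1 = 1.
  i=1: a_1=4, p_1 = 4*1 + 1 = 5, q_1 = 4*1 + 0 = 4.
  i=2: a_2=8, p_2 = 8*5 + 1 = 41, q_2 = 8*4 + 1 = 33.
  i=3: a_3=1, p_3 = 1*41 + 5 = 46, q_3 = 1*33 + 4 = 37.
  i=4: a_4=8, p_4 = 8*46 + 41 = 409, q_4 = 8*37 + 33 = 329.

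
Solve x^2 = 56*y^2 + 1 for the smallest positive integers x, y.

(x, y) = (15, 2)

First expand sqrt(56) as a continued fraction. With x_i = (sqrt(56) + m_i)/d_i and (m_0, d_0) = (0, 1): a_0 = floor(sqrt(56)) = 7, since 7^2 = 49 <= 56 < 64 = 8^2.
Iterate m_{i+1} = d_i*a_i - m_i, d_{i+1} = (56 - m_{i+1}^2)/d_i, a_{i+1} = floor((a_0 + m_{i+1})/d_{i+1}):
  m_1 = 1*7 - 0 = 7, d_1 = (56 - 7^2)/1 = 7/1 = 7, a_1 = floor((7 + 7)/7) = 2.
  m_2 = 7*2 - 7 = 7, d_2 = (56 - 7^2)/7 = 7/7 = 1, a_2 = floor((7 + 7)/1) = 14.
  m_3 = 1*14 - 7 = 7, d_3 = (56 - 7^2)/1 = 7/1 = 7: (m_3, d_3) = (m_1, d_1) = (7, 7), so from here the quotients repeat a_1, a_2; the period length is 2.
So sqrt(56) = [7; (2, 14)] with period length k = 2.
k is even, so the fundamental solution of x^2 - 56y^2 = 1 is (p_{k-1}, q_{k-1}) = (p_1, q_1); compute convergents through index 1.
Convergents (p_i = a_i*p_{i-1} + p_{i-2}, q_i = a_i*q_{i-1} + q_{i-2} with p_{-2}=0, p_{-1}=1, q_{-2}=1, q_{-1}=0):
  i=0: a_0=7, p_0 = 7*1 + 0 = 7, q_0 = 7*0 + 1 = 1.
  i=1: a_1=2, p_1 = 2*7 + 1 = 15, q_1 = 2*1 + 0 = 2.
Check: 15^2 - 56*2^2 = 225 - 224 = 1, so (x, y) = (15, 2) solves the equation, and by the theorem it is the least positive solution.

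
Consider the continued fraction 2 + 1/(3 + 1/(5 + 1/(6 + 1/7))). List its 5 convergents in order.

Using the convergent recurrence p_i = a_i*p_{i-1} + p_{i-2}, q_i = a_i*q_{i-1} + q_{i-2} with p_{-2}=0, p_{-1}=1, q_{-2}=1, q_{-1}=0:
  i=0: a_0=2, p_0 = 2*1 + 0 = 2, q_0 = 2*0 + 1 = 1.
  i=1: a_1=3, p_1 = 3*2 + 1 = 7, q_1 = 3*1 + 0 = 3.
  i=2: a_2=5, p_2 = 5*7 + 2 = 37, q_2 = 5*3 + 1 = 16.
  i=3: a_3=6, p_3 = 6*37 + 7 = 229, q_3 = 6*16 + 3 = 99.
  i=4: a_4=7, p_4 = 7*229 + 37 = 1640, q_4 = 7*99 + 16 = 709.

2/1, 7/3, 37/16, 229/99, 1640/709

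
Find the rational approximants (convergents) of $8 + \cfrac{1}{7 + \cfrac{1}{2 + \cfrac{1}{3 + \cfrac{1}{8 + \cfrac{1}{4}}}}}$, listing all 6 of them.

Using the convergent recurrence p_i = a_i*p_{i-1} + p_{i-2}, q_i = a_i*q_{i-1} + q_{i-2} with p_{-2}=0, p_{-1}=1, q_{-2}=1, q_{-1}=0:
  i=0: a_0=8, p_0 = 8*1 + 0 = 8, q_0 = 8*0 + 1 = 1.
  i=1: a_1=7, p_1 = 7*8 + 1 = 57, q_1 = 7*1 + 0 = 7.
  i=2: a_2=2, p_2 = 2*57 + 8 = 122, q_2 = 2*7 + 1 = 15.
  i=3: a_3=3, p_3 = 3*122 + 57 = 423, q_3 = 3*15 + 7 = 52.
  i=4: a_4=8, p_4 = 8*423 + 122 = 3506, q_4 = 8*52 + 15 = 431.
  i=5: a_5=4, p_5 = 4*3506 + 423 = 14447, q_5 = 4*431 + 52 = 1776.

8/1, 57/7, 122/15, 423/52, 3506/431, 14447/1776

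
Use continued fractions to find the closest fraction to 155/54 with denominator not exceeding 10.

Expand x = 155/54 as a continued fraction with the Euclidean algorithm:
  155 = 2*54 + 47, so a_0 = 2.
  54 = 1*47 + 7, so a_1 = 1.
  47 = 6*7 + 5, so a_2 = 6.
  7 = 1*5 + 2, so a_3 = 1.
  5 = 2*2 + 1, so a_4 = 2.
  2 = 2*1 + 0, so a_5 = 2.
so x = [2; 1, 6, 1, 2, 2].
Convergents (p_i = a_i*p_{i-1} + p_{i-2}, q_i = a_i*q_{i-1} + q_{i-2} with p_{-2}=0, p_{-1}=1, q_{-2}=1, q_{-1}=0), until the denominator exceeds 10:
  i=0: a_0=2, p_0 = 2*1 + 0 = 2, q_0 = 2*0 + 1 = 1.
  i=1: a_1=1, p_1 = 1*2 + 1 = 3, q_1 = 1*1 + 0 = 1.
  i=2: a_2=6, p_2 = 6*3 + 2 = 20, q_2 = 6*1 + 1 = 7.
  i=3: a_3=1, p_3 = 1*20 + 3 = 23, q_3 = 1*7 + 1 = 8.
  i=4: a_4=2, p_4 = 2*23 + 20 = 66, q_4 = 2*8 + 7 = 23.
q_4 = 23 > 10, so the last convergent with denominator <= 10 is p_3/q_3 = 23/8.
The closest fraction with denominator <= 10 is either p_3/q_3 or the intermediate fraction (k*p_3 + p_2)/(k*q_3 + q_2) with the largest k >= 1 whose denominator stays <= 10; these approach x as k grows, and every other convergent or intermediate fraction in range is farther away.
Largest k: floor((10 - q_2)/q_3) = floor((10 - 7)/8) = 0.
Since k = 0, no intermediate fraction beyond p_3/q_3 has denominator <= 10, so the convergent 23/8 is the closest (its error is |155*8 - 23*54|/(54*8) = 2/432).

23/8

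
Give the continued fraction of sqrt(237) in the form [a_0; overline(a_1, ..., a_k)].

[15; overline(2, 1, 1, 7, 10, 7, 1, 1, 2, 30)]

Write x_i = (sqrt(237) + m_i)/d_i with (m_0, d_0) = (0, 1). a_0 = floor(sqrt(237)) = 15, since 15^2 = 225 <= 237 < 256 = 16^2.
Iterate m_{i+1} = d_i*a_i - m_i, d_{i+1} = (237 - m_{i+1}^2)/d_i, a_{i+1} = floor((a_0 + m_{i+1})/d_{i+1}):
  m_1 = 1*15 - 0 = 15, d_1 = (237 - 15^2)/1 = 12/1 = 12, a_1 = floor((15 + 15)/12) = 2.
  m_2 = 12*2 - 15 = 9, d_2 = (237 - 9^2)/12 = 156/12 = 13, a_2 = floor((15 + 9)/13) = 1.
  m_3 = 13*1 - 9 = 4, d_3 = (237 - 4^2)/13 = 221/13 = 17, a_3 = floor((15 + 4)/17) = 1.
  m_4 = 17*1 - 4 = 13, d_4 = (237 - 13^2)/17 = 68/17 = 4, a_4 = floor((15 + 13)/4) = 7.
  m_5 = 4*7 - 13 = 15, d_5 = (237 - 15^2)/4 = 12/4 = 3, a_5 = floor((15 + 15)/3) = 10.
  m_6 = 3*10 - 15 = 15, d_6 = (237 - 15^2)/3 = 12/3 = 4, a_6 = floor((15 + 15)/4) = 7.
  m_7 = 4*7 - 15 = 13, d_7 = (237 - 13^2)/4 = 68/4 = 17, a_7 = floor((15 + 13)/17) = 1.
  m_8 = 17*1 - 13 = 4, d_8 = (237 - 4^2)/17 = 221/17 = 13, a_8 = floor((15 + 4)/13) = 1.
  m_9 = 13*1 - 4 = 9, d_9 = (237 - 9^2)/13 = 156/13 = 12, a_9 = floor((15 + 9)/12) = 2.
  m_10 = 12*2 - 9 = 15, d_10 = (237 - 15^2)/12 = 12/12 = 1, a_10 = floor((15 + 15)/1) = 30.
  m_11 = 1*30 - 15 = 15, d_11 = (237 - 15^2)/1 = 12/1 = 12: (m_11, d_11) = (m_1, d_1) = (15, 12), so from here the quotients repeat a_1, ..., a_10; the period length is 10.
Hence the expansion of sqrt(237) is a_0 = 15 followed by the repeating block 2, 1, 1, 7, 10, 7, 1, 1, 2, 30 (period 10).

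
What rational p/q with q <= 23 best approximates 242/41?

124/21

Expand x = 242/41 as a continued fraction with the Euclidean algorithm:
  242 = 5*41 + 37, so a_0 = 5.
  41 = 1*37 + 4, so a_1 = 1.
  37 = 9*4 + 1, so a_2 = 9.
  4 = 4*1 + 0, so a_3 = 4.
so x = [5; 1, 9, 4].
Convergents (p_i = a_i*p_{i-1} + p_{i-2}, q_i = a_i*q_{i-1} + q_{i-2} with p_{-2}=0, p_{-1}=1, q_{-2}=1, q_{-1}=0), until the denominator exceeds 23:
  i=0: a_0=5, p_0 = 5*1 + 0 = 5, q_0 = 5*0 + 1 = 1.
  i=1: a_1=1, p_1 = 1*5 + 1 = 6, q_1 = 1*1 + 0 = 1.
  i=2: a_2=9, p_2 = 9*6 + 5 = 59, q_2 = 9*1 + 1 = 10.
  i=3: a_3=4, p_3 = 4*59 + 6 = 242, q_3 = 4*10 + 1 = 41.
q_3 = 41 > 23, so the last convergent with denominator <= 23 is p_2/q_2 = 59/10.
The closest fraction with denominator <= 23 is either p_2/q_2 or the intermediate fraction (k*p_2 + p_1)/(k*q_2 + q_1) with the largest k >= 1 whose denominator stays <= 23; these approach x as k grows, and every other convergent or intermediate fraction in range is farther away.
Largest k: floor((23 - q_1)/q_2) = floor((23 - 1)/10) = 2.
That gives (2*59 + 6)/(2*10 + 1) = 124/21.
Compare the errors: |x - 59/10| = |242*10 - 59*41|/(41*10) = 1/410, and |x - 124/21| = |242*21 - 124*41|/(41*21) = 2/861.
Cross-multiplying, 2*410 = 820 < 861 = 1*861, so 2/861 is smaller: the intermediate fraction 124/21 is closer to x than 59/10.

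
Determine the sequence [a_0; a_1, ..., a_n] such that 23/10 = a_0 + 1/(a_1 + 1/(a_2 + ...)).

[2; 3, 3]

Run the Euclidean algorithm on 23 and 10; the successive quotients are the partial quotients a_0, a_1, ... (each step inverts the fractional part left over by the previous one):
  23 = 2*10 + 3, so a_0 = 2.
  10 = 3*3 + 1, so a_1 = 3.
  3 = 3*1 + 0, so a_2 = 3.
The remainder reaches 0 after 3 divisions, so the expansion has 3 partial quotients, read off in order.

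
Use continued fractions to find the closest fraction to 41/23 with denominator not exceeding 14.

25/14

Expand x = 41/23 as a continued fraction with the Euclidean algorithm:
  41 = 1*23 + 18, so a_0 = 1.
  23 = 1*18 + 5, so a_1 = 1.
  18 = 3*5 + 3, so a_2 = 3.
  5 = 1*3 + 2, so a_3 = 1.
  3 = 1*2 + 1, so a_4 = 1.
  2 = 2*1 + 0, so a_5 = 2.
so x = [1; 1, 3, 1, 1, 2].
Convergents (p_i = a_i*p_{i-1} + p_{i-2}, q_i = a_i*q_{i-1} + q_{i-2} with p_{-2}=0, p_{-1}=1, q_{-2}=1, q_{-1}=0), until the denominator exceeds 14:
  i=0: a_0=1, p_0 = 1*1 + 0 = 1, q_0 = 1*0 + 1 = 1.
  i=1: a_1=1, p_1 = 1*1 + 1 = 2, q_1 = 1*1 + 0 = 1.
  i=2: a_2=3, p_2 = 3*2 + 1 = 7, q_2 = 3*1 + 1 = 4.
  i=3: a_3=1, p_3 = 1*7 + 2 = 9, q_3 = 1*4 + 1 = 5.
  i=4: a_4=1, p_4 = 1*9 + 7 = 16, q_4 = 1*5 + 4 = 9.
  i=5: a_5=2, p_5 = 2*16 + 9 = 41, q_5 = 2*9 + 5 = 23.
q_5 = 23 > 14, so the last convergent with denominator <= 14 is p_4/q_4 = 16/9.
The closest fraction with denominator <= 14 is either p_4/q_4 or the intermediate fraction (k*p_4 + p_3)/(k*q_4 + q_3) with the largest k >= 1 whose denominator stays <= 14; these approach x as k grows, and every other convergent or intermediate fraction in range is farther away.
Largest k: floor((14 - q_3)/q_4) = floor((14 - 5)/9) = 1.
That gives (1*16 + 9)/(1*9 + 5) = 25/14.
Compare the errors: |x - 16/9| = |41*9 - 16*23|/(23*9) = 1/207, and |x - 25/14| = |41*14 - 25*23|/(23*14) = 1/322.
Cross-multiplying, 1*207 = 207 < 322 = 1*322, so 1/322 is smaller: the intermediate fraction 25/14 is closer to x than 16/9.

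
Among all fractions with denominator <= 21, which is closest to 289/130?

20/9

Expand x = 289/130 as a continued fraction with the Euclidean algorithm:
  289 = 2*130 + 29, so a_0 = 2.
  130 = 4*29 + 14, so a_1 = 4.
  29 = 2*14 + 1, so a_2 = 2.
  14 = 14*1 + 0, so a_3 = 14.
so x = [2; 4, 2, 14].
Convergents (p_i = a_i*p_{i-1} + p_{i-2}, q_i = a_i*q_{i-1} + q_{i-2} with p_{-2}=0, p_{-1}=1, q_{-2}=1, q_{-1}=0), until the denominator exceeds 21:
  i=0: a_0=2, p_0 = 2*1 + 0 = 2, q_0 = 2*0 + 1 = 1.
  i=1: a_1=4, p_1 = 4*2 + 1 = 9, q_1 = 4*1 + 0 = 4.
  i=2: a_2=2, p_2 = 2*9 + 2 = 20, q_2 = 2*4 + 1 = 9.
  i=3: a_3=14, p_3 = 14*20 + 9 = 289, q_3 = 14*9 + 4 = 130.
q_3 = 130 > 21, so the last convergent with denominator <= 21 is p_2/q_2 = 20/9.
The closest fraction with denominator <= 21 is either p_2/q_2 or the intermediate fraction (k*p_2 + p_1)/(k*q_2 + q_1) with the largest k >= 1 whose denominator stays <= 21; these approach x as k grows, and every other convergent or intermediate fraction in range is farther away.
Largest k: floor((21 - q_1)/q_2) = floor((21 - 4)/9) = 1.
That gives (1*20 + 9)/(1*9 + 4) = 29/13.
Compare the errors: |x - 20/9| = |289*9 - 20*130|/(130*9) = 1/1170, and |x - 29/13| = |289*13 - 29*130|/(130*13) = 13/1690.
Cross-multiplying, 1*1690 = 1690 < 15210 = 13*1170, so 1/1170 is smaller: the convergent 20/9 is closer to x than 29/13.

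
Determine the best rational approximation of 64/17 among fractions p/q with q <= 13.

Expand x = 64/17 as a continued fraction with the Euclidean algorithm:
  64 = 3*17 + 13, so a_0 = 3.
  17 = 1*13 + 4, so a_1 = 1.
  13 = 3*4 + 1, so a_2 = 3.
  4 = 4*1 + 0, so a_3 = 4.
so x = [3; 1, 3, 4].
Convergents (p_i = a_i*p_{i-1} + p_{i-2}, q_i = a_i*q_{i-1} + q_{i-2} with p_{-2}=0, p_{-1}=1, q_{-2}=1, q_{-1}=0), until the denominator exceeds 13:
  i=0: a_0=3, p_0 = 3*1 + 0 = 3, q_0 = 3*0 + 1 = 1.
  i=1: a_1=1, p_1 = 1*3 + 1 = 4, q_1 = 1*1 + 0 = 1.
  i=2: a_2=3, p_2 = 3*4 + 3 = 15, q_2 = 3*1 + 1 = 4.
  i=3: a_3=4, p_3 = 4*15 + 4 = 64, q_3 = 4*4 + 1 = 17.
q_3 = 17 > 13, so the last convergent with denominator <= 13 is p_2/q_2 = 15/4.
The closest fraction with denominator <= 13 is either p_2/q_2 or the intermediate fraction (k*p_2 + p_1)/(k*q_2 + q_1) with the largest k >= 1 whose denominator stays <= 13; these approach x as k grows, and every other convergent or intermediate fraction in range is farther away.
Largest k: floor((13 - q_1)/q_2) = floor((13 - 1)/4) = 3.
That gives (3*15 + 4)/(3*4 + 1) = 49/13.
Compare the errors: |x - 15/4| = |64*4 - 15*17|/(17*4) = 1/68, and |x - 49/13| = |64*13 - 49*17|/(17*13) = 1/221.
Cross-multiplying, 1*68 = 68 < 221 = 1*221, so 1/221 is smaller: the intermediate fraction 49/13 is closer to x than 15/4.

49/13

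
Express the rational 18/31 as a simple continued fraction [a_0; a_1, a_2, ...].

[0; 1, 1, 2, 1, 1, 2]

Run the Euclidean algorithm on 18 and 31; the successive quotients are the partial quotients a_0, a_1, ... (each step inverts the fractional part left over by the previous one):
  18 = 0*31 + 18, so a_0 = 0.
  31 = 1*18 + 13, so a_1 = 1.
  18 = 1*13 + 5, so a_2 = 1.
  13 = 2*5 + 3, so a_3 = 2.
  5 = 1*3 + 2, so a_4 = 1.
  3 = 1*2 + 1, so a_5 = 1.
  2 = 2*1 + 0, so a_6 = 2.
The remainder reaches 0 after 7 divisions, so the expansion has 7 partial quotients, read off in order.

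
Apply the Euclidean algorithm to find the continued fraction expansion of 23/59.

Run the Euclidean algorithm on 23 and 59; the successive quotients are the partial quotients a_0, a_1, ... (each step inverts the fractional part left over by the previous one):
  23 = 0*59 + 23, so a_0 = 0.
  59 = 2*23 + 13, so a_1 = 2.
  23 = 1*13 + 10, so a_2 = 1.
  13 = 1*10 + 3, so a_3 = 1.
  10 = 3*3 + 1, so a_4 = 3.
  3 = 3*1 + 0, so a_5 = 3.
The remainder reaches 0 after 6 divisions, so the expansion has 6 partial quotients, read off in order.

[0; 2, 1, 1, 3, 3]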